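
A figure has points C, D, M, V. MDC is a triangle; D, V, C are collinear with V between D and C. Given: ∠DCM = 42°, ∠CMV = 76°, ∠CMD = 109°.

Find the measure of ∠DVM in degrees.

1. ∠MCV = 42°  [V on ray CD]
2. ∠CVM = 62°  [△MVC]
3. ∠DVM = 118°  [linear pair at V on DC]

∠DVM = 118°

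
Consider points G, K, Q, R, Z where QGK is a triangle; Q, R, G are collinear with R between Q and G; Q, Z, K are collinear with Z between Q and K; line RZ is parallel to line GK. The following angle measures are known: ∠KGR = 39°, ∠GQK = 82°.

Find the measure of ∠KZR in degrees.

∠KZR = 121°

1. ∠KGQ = 39°  [R on ray GQ]
2. ∠GKQ = 59°  [△QGK]
3. ∠QZR = 59°  [RZ∥GK, corresponding at Z]
4. ∠KZR = 121°  [linear pair at Z on QK]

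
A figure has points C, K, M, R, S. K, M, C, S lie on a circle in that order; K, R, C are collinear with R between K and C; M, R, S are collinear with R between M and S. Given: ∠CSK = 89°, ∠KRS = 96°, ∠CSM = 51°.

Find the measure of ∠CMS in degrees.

∠CMS = 46°

1. ∠CMK = 91°  [cyclic KMCS, opposite ∠M+∠S]
2. ∠CRM = 96°  [vertical angles at R]
3. ∠CKM = 51°  [same arc MC]
4. ∠KCM = 38°  [△KMC]
5. ∠CMS = 46°  [△MRC]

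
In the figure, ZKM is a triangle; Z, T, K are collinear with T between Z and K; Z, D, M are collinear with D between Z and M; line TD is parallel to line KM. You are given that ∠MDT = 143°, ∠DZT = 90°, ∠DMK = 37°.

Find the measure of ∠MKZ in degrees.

1. ∠TDZ = 37°  [linear pair at D on ZM]
2. ∠DTZ = 53°  [△ZTD]
3. ∠MKZ = 53°  [TD∥KM, corresponding at T]

∠MKZ = 53°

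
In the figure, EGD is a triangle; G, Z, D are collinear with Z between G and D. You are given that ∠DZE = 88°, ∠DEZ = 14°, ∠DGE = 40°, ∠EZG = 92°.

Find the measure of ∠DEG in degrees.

∠DEG = 62°

1. ∠EDZ = 78°  [△EZD]
2. ∠EDG = 78°  [Z on ray DG]
3. ∠DEG = 62°  [△EGD]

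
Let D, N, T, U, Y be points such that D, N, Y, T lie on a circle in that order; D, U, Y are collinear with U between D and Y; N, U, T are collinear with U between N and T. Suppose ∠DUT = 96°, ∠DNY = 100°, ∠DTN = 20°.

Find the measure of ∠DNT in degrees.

1. ∠NUY = 96°  [vertical angles at U]
2. ∠DYN = 20°  [same arc DN]
3. ∠DUN = 84°  [linear pair at U on DY]
4. ∠NDY = 60°  [△DNY]
5. ∠DNT = 36°  [△DUN]

∠DNT = 36°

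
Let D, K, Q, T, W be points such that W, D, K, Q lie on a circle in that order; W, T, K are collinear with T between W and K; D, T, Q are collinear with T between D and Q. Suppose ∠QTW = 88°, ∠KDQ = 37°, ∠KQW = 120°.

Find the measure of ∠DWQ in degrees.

1. ∠KWQ = 37°  [same arc KQ]
2. ∠QKW = 23°  [△WKQ]
3. ∠DQW = 55°  [△WTQ]
4. ∠QDW = 23°  [same arc WQ]
5. ∠DWQ = 102°  [△WDQ]

∠DWQ = 102°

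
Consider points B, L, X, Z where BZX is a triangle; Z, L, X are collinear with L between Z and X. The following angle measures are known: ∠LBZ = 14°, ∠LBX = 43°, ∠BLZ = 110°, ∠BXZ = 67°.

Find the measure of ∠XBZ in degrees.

1. ∠BZL = 56°  [△BZL]
2. ∠BZX = 56°  [L on ray ZX]
3. ∠XBZ = 57°  [△BZX]

∠XBZ = 57°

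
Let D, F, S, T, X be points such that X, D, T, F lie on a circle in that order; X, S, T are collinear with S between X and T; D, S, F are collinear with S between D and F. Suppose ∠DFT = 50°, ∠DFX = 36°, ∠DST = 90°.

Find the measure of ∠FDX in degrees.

∠FDX = 40°

1. ∠DXT = 50°  [same arc DT]
2. ∠DSX = 90°  [linear pair at S on XT]
3. ∠FDX = 40°  [△XSD]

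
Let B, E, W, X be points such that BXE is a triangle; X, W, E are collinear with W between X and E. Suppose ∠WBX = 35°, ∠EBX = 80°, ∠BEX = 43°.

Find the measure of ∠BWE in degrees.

1. ∠BXE = 57°  [△BXE]
2. ∠BXW = 57°  [W on ray XE]
3. ∠BWX = 88°  [△BXW]
4. ∠BWE = 92°  [linear pair at W on XE]

∠BWE = 92°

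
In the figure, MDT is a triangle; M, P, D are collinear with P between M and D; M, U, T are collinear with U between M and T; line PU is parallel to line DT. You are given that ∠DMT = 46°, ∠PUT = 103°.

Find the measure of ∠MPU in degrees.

1. ∠PMU = 46°  [P on MD, U on MT]
2. ∠MUP = 77°  [linear pair at U on MT]
3. ∠MPU = 57°  [△MPU]

∠MPU = 57°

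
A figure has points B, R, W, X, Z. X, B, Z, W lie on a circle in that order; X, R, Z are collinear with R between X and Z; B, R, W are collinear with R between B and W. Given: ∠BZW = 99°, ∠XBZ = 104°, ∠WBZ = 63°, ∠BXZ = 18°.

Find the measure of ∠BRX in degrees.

1. ∠BZX = 58°  [△XBZ]
2. ∠BRZ = 59°  [△BRZ]
3. ∠BRX = 121°  [linear pair at R on XZ]

∠BRX = 121°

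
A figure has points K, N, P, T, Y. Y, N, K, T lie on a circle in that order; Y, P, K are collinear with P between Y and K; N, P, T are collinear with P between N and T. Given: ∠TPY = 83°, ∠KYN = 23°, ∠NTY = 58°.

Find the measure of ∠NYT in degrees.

∠NYT = 62°

1. ∠KPN = 83°  [vertical angles at P]
2. ∠KTN = 23°  [same arc NK]
3. ∠NKY = 58°  [same arc YN]
4. ∠KNT = 39°  [△NPK]
5. ∠NKT = 118°  [△NKT]
6. ∠NYT = 62°  [cyclic YNKT, opposite ∠Y+∠K]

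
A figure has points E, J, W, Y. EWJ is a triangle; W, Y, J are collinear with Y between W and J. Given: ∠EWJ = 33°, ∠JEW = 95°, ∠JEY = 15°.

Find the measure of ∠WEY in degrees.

∠WEY = 80°

1. ∠EJW = 52°  [△EWJ]
2. ∠EWY = 33°  [Y on ray WJ]
3. ∠EJY = 52°  [Y on ray JW]
4. ∠EYJ = 113°  [△EYJ]
5. ∠EYW = 67°  [linear pair at Y on WJ]
6. ∠WEY = 80°  [△EWY]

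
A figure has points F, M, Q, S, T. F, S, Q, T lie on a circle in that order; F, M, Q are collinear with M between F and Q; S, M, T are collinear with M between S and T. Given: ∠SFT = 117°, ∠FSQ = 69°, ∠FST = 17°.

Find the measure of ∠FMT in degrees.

∠FMT = 82°

1. ∠FTS = 46°  [△FST]
2. ∠FTQ = 111°  [cyclic FSQT, opposite ∠S+∠T]
3. ∠FQT = 17°  [same arc FT]
4. ∠QFT = 52°  [△FQT]
5. ∠FMT = 82°  [△FMT]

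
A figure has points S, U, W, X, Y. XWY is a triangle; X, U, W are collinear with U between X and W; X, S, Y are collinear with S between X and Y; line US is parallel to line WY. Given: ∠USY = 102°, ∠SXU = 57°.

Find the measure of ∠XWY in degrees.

1. ∠USX = 78°  [linear pair at S on XY]
2. ∠SUX = 45°  [△XUS]
3. ∠XWY = 45°  [US∥WY, corresponding at U]

∠XWY = 45°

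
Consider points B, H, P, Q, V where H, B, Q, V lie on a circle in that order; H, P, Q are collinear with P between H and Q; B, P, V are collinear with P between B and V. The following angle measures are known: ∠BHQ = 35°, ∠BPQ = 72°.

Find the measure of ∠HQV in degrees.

∠HQV = 37°

1. ∠BVQ = 35°  [same arc BQ]
2. ∠HPV = 72°  [vertical angles at P]
3. ∠QPV = 108°  [linear pair at P on HQ]
4. ∠HQV = 37°  [△QPV]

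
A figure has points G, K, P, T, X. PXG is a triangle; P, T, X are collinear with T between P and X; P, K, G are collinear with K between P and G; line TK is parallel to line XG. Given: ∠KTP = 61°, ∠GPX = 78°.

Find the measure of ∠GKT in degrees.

∠GKT = 139°

1. ∠GXP = 61°  [TK∥XG, corresponding at T]
2. ∠PGX = 41°  [△PXG]
3. ∠PKT = 41°  [TK∥XG, corresponding at K]
4. ∠GKT = 139°  [linear pair at K on PG]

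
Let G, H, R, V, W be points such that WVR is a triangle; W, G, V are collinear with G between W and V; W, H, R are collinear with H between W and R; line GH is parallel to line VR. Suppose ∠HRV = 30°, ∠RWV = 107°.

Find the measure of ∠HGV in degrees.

∠HGV = 137°

1. ∠VRW = 30°  [H on ray RW]
2. ∠RVW = 43°  [△WVR]
3. ∠HGW = 43°  [GH∥VR, corresponding at G]
4. ∠HGV = 137°  [linear pair at G on WV]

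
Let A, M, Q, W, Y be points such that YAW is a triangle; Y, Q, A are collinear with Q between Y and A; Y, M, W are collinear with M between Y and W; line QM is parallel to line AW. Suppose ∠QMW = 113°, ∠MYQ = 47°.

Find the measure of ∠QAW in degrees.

∠QAW = 66°

1. ∠QMY = 67°  [linear pair at M on YW]
2. ∠MQY = 66°  [△YQM]
3. ∠AQM = 114°  [linear pair at Q on YA]
4. ∠QAW = 66°  [QM∥AW, co-interior at A–Q]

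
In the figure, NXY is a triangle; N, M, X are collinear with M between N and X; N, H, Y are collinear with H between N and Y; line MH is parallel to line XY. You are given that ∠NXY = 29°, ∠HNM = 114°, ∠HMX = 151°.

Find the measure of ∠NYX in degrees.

∠NYX = 37°

1. ∠HMN = 29°  [MH∥XY, corresponding at M]
2. ∠MHN = 37°  [△NMH]
3. ∠NYX = 37°  [MH∥XY, corresponding at H]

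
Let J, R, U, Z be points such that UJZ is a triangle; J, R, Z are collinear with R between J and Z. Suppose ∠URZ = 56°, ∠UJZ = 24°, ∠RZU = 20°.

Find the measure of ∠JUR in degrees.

∠JUR = 32°

1. ∠JRU = 124°  [linear pair at R on JZ]
2. ∠RJU = 24°  [R on ray JZ]
3. ∠JUR = 32°  [△UJR]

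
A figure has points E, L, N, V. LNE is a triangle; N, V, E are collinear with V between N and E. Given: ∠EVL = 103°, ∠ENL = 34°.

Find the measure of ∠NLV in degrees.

1. ∠LVN = 77°  [linear pair at V on NE]
2. ∠LNV = 34°  [V on ray NE]
3. ∠NLV = 69°  [△LNV]

∠NLV = 69°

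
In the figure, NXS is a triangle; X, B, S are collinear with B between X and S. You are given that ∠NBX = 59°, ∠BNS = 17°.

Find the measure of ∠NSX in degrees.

∠NSX = 42°

1. ∠NBS = 121°  [linear pair at B on XS]
2. ∠BSN = 42°  [△NBS]
3. ∠NSX = 42°  [B on ray SX]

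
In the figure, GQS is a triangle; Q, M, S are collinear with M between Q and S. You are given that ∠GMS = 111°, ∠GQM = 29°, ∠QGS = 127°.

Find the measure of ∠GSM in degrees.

∠GSM = 24°

1. ∠GQS = 29°  [M on ray QS]
2. ∠GSQ = 24°  [△GQS]
3. ∠GSM = 24°  [M on ray SQ]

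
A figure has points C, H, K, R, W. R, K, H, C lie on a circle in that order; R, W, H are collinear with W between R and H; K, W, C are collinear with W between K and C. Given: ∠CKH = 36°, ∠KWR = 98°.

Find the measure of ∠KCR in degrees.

∠KCR = 62°

1. ∠CRH = 36°  [same arc HC]
2. ∠CWH = 98°  [vertical angles at W]
3. ∠CWR = 82°  [linear pair at W on RH]
4. ∠KCR = 62°  [△RWC]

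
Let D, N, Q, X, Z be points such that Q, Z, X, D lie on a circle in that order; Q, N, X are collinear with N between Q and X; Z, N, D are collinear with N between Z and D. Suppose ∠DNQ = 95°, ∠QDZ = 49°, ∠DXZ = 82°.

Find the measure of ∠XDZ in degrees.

∠XDZ = 62°

1. ∠XNZ = 95°  [vertical angles at N]
2. ∠QXZ = 49°  [same arc QZ]
3. ∠DZX = 36°  [△ZNX]
4. ∠XDZ = 62°  [△ZXD]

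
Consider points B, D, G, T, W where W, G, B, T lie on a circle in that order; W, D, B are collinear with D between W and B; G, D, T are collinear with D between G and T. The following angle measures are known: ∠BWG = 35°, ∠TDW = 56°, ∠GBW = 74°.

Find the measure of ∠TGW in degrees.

1. ∠BTG = 35°  [same arc GB]
2. ∠BDT = 124°  [linear pair at D on WB]
3. ∠TBW = 21°  [△BDT]
4. ∠TGW = 21°  [same arc WT]

∠TGW = 21°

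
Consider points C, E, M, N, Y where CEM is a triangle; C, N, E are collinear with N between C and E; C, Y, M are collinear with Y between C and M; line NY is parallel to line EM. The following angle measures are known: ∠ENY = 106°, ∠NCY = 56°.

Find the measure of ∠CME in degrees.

1. ∠CNY = 74°  [linear pair at N on CE]
2. ∠CYN = 50°  [△CNY]
3. ∠CME = 50°  [NY∥EM, corresponding at Y]

∠CME = 50°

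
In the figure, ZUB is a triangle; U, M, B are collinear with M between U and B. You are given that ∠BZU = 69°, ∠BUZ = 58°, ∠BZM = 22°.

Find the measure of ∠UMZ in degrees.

∠UMZ = 75°

1. ∠UBZ = 53°  [△ZUB]
2. ∠MBZ = 53°  [M on ray BU]
3. ∠BMZ = 105°  [△ZMB]
4. ∠UMZ = 75°  [linear pair at M on UB]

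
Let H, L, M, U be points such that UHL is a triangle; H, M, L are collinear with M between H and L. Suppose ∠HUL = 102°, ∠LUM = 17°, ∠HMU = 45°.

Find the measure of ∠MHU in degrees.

1. ∠LMU = 135°  [linear pair at M on HL]
2. ∠MLU = 28°  [△UML]
3. ∠HLU = 28°  [M on ray LH]
4. ∠LHU = 50°  [△UHL]
5. ∠MHU = 50°  [M on ray HL]

∠MHU = 50°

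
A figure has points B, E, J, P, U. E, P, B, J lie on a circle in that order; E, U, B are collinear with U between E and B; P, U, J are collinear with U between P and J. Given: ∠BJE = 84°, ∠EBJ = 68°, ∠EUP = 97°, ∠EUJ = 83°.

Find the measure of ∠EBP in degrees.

1. ∠BPE = 96°  [cyclic EPBJ, opposite ∠P+∠J]
2. ∠EPJ = 68°  [same arc EJ]
3. ∠BEP = 15°  [△EUP]
4. ∠EBP = 69°  [△EPB]

∠EBP = 69°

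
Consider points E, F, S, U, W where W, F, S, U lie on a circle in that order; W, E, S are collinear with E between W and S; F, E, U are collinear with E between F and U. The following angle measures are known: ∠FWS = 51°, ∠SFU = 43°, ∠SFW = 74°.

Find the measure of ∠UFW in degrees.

1. ∠FUS = 51°  [same arc FS]
2. ∠FSW = 55°  [△WFS]
3. ∠FSU = 86°  [△FSU]
4. ∠FUW = 55°  [same arc WF]
5. ∠FWU = 94°  [cyclic WFSU, opposite ∠W+∠S]
6. ∠UFW = 31°  [△WFU]

∠UFW = 31°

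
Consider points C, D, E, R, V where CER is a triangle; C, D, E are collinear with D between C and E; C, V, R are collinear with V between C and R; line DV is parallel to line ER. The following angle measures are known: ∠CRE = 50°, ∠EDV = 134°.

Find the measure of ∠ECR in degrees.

∠ECR = 84°

1. ∠CVD = 50°  [DV∥ER, corresponding at V]
2. ∠CDV = 46°  [linear pair at D on CE]
3. ∠DCV = 84°  [△CDV]
4. ∠ECR = 84°  [D on CE, V on CR]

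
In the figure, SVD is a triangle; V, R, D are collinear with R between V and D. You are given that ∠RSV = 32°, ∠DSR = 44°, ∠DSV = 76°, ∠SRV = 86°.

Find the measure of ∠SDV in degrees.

∠SDV = 42°

1. ∠RVS = 62°  [△SVR]
2. ∠DVS = 62°  [R on ray VD]
3. ∠SDV = 42°  [△SVD]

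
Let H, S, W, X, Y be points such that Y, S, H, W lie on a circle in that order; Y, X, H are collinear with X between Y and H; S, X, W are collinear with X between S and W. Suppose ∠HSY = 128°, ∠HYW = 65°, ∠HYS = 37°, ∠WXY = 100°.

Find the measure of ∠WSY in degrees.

1. ∠HWY = 52°  [cyclic YSHW, opposite ∠S+∠W]
2. ∠WHY = 63°  [△YHW]
3. ∠WSY = 63°  [same arc YW]

∠WSY = 63°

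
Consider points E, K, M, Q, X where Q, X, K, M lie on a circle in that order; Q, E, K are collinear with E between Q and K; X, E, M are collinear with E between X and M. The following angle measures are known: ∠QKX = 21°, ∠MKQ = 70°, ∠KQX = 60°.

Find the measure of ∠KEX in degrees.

1. ∠MXQ = 70°  [same arc QM]
2. ∠QEX = 50°  [△QEX]
3. ∠KEX = 130°  [linear pair at E on QK]

∠KEX = 130°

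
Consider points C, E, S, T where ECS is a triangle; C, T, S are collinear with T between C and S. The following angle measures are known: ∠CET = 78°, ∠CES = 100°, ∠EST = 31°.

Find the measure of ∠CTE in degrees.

1. ∠CSE = 31°  [T on ray SC]
2. ∠ECS = 49°  [△ECS]
3. ∠ECT = 49°  [T on ray CS]
4. ∠CTE = 53°  [△ECT]

∠CTE = 53°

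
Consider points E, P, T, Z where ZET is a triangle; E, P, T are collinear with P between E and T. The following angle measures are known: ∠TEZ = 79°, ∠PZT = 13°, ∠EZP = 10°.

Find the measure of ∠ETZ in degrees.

∠ETZ = 78°

1. ∠PEZ = 79°  [P on ray ET]
2. ∠EPZ = 91°  [△ZEP]
3. ∠TPZ = 89°  [linear pair at P on ET]
4. ∠PTZ = 78°  [△ZPT]
5. ∠ETZ = 78°  [P on ray TE]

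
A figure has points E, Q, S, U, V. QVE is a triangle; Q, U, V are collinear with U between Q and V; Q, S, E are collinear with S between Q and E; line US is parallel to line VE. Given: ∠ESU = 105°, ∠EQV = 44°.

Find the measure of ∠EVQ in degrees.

∠EVQ = 61°

1. ∠QSU = 75°  [linear pair at S on QE]
2. ∠SQU = 44°  [U on QV, S on QE]
3. ∠QUS = 61°  [△QUS]
4. ∠EVQ = 61°  [US∥VE, corresponding at U]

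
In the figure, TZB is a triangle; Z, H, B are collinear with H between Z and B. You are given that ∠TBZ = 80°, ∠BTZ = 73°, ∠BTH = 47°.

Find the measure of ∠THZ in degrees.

1. ∠HBT = 80°  [H on ray BZ]
2. ∠BHT = 53°  [△THB]
3. ∠THZ = 127°  [linear pair at H on ZB]

∠THZ = 127°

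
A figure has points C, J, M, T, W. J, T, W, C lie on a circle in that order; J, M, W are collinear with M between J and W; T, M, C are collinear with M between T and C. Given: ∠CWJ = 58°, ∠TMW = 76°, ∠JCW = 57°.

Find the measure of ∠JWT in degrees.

∠JWT = 39°

1. ∠CTJ = 58°  [same arc JC]
2. ∠JMT = 104°  [linear pair at M on JW]
3. ∠JTW = 123°  [cyclic JTWC, opposite ∠T+∠C]
4. ∠TJW = 18°  [△JMT]
5. ∠JWT = 39°  [△JTW]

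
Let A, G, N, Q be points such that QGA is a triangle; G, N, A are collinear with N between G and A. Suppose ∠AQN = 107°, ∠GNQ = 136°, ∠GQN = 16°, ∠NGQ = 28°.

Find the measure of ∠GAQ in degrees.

1. ∠ANQ = 44°  [linear pair at N on GA]
2. ∠NAQ = 29°  [△QNA]
3. ∠GAQ = 29°  [N on ray AG]

∠GAQ = 29°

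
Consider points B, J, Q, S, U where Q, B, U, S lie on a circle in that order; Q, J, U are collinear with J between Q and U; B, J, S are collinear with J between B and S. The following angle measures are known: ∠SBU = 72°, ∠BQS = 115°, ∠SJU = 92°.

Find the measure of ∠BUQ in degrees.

∠BUQ = 20°

1. ∠SQU = 72°  [same arc US]
2. ∠QJS = 88°  [linear pair at J on QU]
3. ∠BSQ = 20°  [△QJS]
4. ∠BUQ = 20°  [same arc QB]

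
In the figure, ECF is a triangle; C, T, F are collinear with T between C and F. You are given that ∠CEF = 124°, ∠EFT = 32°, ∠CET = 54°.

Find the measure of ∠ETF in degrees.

1. ∠CFE = 32°  [T on ray FC]
2. ∠ECF = 24°  [△ECF]
3. ∠ECT = 24°  [T on ray CF]
4. ∠CTE = 102°  [△ECT]
5. ∠ETF = 78°  [linear pair at T on CF]

∠ETF = 78°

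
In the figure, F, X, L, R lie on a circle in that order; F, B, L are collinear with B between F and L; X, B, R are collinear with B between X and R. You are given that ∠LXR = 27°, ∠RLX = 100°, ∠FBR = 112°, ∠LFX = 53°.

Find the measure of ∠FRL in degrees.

1. ∠LFR = 27°  [same arc LR]
2. ∠LRX = 53°  [△XLR]
3. ∠LBR = 68°  [linear pair at B on FL]
4. ∠FLR = 59°  [△LBR]
5. ∠FRL = 94°  [△FLR]

∠FRL = 94°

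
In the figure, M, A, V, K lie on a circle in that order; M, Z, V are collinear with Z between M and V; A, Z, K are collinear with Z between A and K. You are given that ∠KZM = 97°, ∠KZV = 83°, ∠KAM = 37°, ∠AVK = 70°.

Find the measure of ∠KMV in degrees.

1. ∠AMK = 110°  [cyclic MAVK, opposite ∠M+∠V]
2. ∠AKM = 33°  [△MAK]
3. ∠KMV = 50°  [△MZK]

∠KMV = 50°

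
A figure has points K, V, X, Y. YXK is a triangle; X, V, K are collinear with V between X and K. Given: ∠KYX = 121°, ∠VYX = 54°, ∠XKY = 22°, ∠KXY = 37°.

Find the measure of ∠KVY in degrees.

1. ∠VXY = 37°  [V on ray XK]
2. ∠XVY = 89°  [△YXV]
3. ∠KVY = 91°  [linear pair at V on XK]

∠KVY = 91°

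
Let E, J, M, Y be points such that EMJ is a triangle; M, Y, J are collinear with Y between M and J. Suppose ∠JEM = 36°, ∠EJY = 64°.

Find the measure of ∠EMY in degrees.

∠EMY = 80°

1. ∠EJM = 64°  [Y on ray JM]
2. ∠EMJ = 80°  [△EMJ]
3. ∠EMY = 80°  [Y on ray MJ]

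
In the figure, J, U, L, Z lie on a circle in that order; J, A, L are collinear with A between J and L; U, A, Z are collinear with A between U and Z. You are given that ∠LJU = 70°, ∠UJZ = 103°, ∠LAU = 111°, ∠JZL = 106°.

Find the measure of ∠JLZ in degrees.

∠JLZ = 41°

1. ∠LZU = 70°  [same arc UL]
2. ∠JAZ = 111°  [vertical angles at A]
3. ∠LAZ = 69°  [linear pair at A on JL]
4. ∠JLZ = 41°  [△LAZ]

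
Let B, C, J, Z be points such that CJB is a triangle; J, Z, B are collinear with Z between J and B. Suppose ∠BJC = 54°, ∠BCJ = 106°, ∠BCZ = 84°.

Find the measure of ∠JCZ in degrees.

∠JCZ = 22°

1. ∠CBJ = 20°  [△CJB]
2. ∠CJZ = 54°  [Z on ray JB]
3. ∠CBZ = 20°  [Z on ray BJ]
4. ∠BZC = 76°  [△CZB]
5. ∠CZJ = 104°  [linear pair at Z on JB]
6. ∠JCZ = 22°  [△CJZ]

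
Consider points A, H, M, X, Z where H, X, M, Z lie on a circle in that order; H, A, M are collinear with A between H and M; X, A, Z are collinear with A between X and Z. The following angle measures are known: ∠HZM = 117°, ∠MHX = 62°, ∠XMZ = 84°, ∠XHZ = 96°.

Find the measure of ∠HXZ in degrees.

∠HXZ = 29°

1. ∠HXM = 63°  [cyclic HXMZ, opposite ∠X+∠Z]
2. ∠HMX = 55°  [△HXM]
3. ∠HZX = 55°  [same arc HX]
4. ∠HXZ = 29°  [△HXZ]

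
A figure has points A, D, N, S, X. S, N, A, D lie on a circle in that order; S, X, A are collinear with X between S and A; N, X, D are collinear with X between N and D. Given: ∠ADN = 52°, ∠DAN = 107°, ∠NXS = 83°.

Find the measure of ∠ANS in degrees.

∠ANS = 66°

1. ∠ASN = 52°  [same arc NA]
2. ∠AND = 21°  [△NAD]
3. ∠AXN = 97°  [linear pair at X on SA]
4. ∠NAS = 62°  [△NXA]
5. ∠ANS = 66°  [△SNA]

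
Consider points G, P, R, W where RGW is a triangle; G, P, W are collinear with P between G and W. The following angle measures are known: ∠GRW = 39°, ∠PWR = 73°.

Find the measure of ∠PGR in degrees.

1. ∠GWR = 73°  [P on ray WG]
2. ∠RGW = 68°  [△RGW]
3. ∠PGR = 68°  [P on ray GW]

∠PGR = 68°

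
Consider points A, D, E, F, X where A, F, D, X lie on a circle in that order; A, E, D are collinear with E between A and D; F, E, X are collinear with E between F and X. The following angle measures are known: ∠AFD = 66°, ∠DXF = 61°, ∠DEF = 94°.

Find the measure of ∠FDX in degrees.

1. ∠DAF = 61°  [same arc FD]
2. ∠ADF = 53°  [△AFD]
3. ∠DFX = 33°  [△FED]
4. ∠FDX = 86°  [△FDX]

∠FDX = 86°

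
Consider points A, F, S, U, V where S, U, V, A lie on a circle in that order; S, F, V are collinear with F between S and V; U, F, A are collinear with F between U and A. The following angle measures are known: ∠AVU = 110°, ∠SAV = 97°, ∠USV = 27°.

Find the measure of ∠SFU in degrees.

1. ∠SUV = 83°  [cyclic SUVA, opposite ∠U+∠A]
2. ∠UAV = 27°  [same arc UV]
3. ∠SVU = 70°  [△SUV]
4. ∠AUV = 43°  [△UVA]
5. ∠UFV = 67°  [△UFV]
6. ∠SFU = 113°  [linear pair at F on SV]

∠SFU = 113°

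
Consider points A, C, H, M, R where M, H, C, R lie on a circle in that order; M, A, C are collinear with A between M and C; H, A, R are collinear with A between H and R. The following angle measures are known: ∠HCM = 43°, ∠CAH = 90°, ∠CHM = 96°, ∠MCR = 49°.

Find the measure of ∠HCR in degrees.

∠HCR = 92°

1. ∠CMH = 41°  [△MHC]
2. ∠CHR = 47°  [△HAC]
3. ∠CRH = 41°  [same arc HC]
4. ∠HCR = 92°  [△HCR]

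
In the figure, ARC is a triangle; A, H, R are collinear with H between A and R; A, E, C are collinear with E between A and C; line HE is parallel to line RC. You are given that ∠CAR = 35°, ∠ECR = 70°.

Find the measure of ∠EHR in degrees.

∠EHR = 105°

1. ∠ACR = 70°  [E on ray CA]
2. ∠ARC = 75°  [△ARC]
3. ∠AHE = 75°  [HE∥RC, corresponding at H]
4. ∠EHR = 105°  [linear pair at H on AR]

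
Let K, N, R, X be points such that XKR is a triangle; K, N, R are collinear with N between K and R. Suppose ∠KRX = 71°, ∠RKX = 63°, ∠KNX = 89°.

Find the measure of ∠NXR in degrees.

1. ∠NRX = 71°  [N on ray RK]
2. ∠RNX = 91°  [linear pair at N on KR]
3. ∠NXR = 18°  [△XNR]

∠NXR = 18°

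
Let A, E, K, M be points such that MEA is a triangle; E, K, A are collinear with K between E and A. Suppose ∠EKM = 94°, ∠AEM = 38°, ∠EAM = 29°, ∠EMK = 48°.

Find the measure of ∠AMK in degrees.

1. ∠AKM = 86°  [linear pair at K on EA]
2. ∠KAM = 29°  [K on ray AE]
3. ∠AMK = 65°  [△MKA]

∠AMK = 65°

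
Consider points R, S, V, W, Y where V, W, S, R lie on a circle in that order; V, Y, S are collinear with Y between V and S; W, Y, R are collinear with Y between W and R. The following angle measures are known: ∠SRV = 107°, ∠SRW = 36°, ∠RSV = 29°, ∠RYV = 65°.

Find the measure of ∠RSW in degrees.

1. ∠RVS = 44°  [△VSR]
2. ∠RWS = 44°  [same arc SR]
3. ∠RSW = 100°  [△WSR]

∠RSW = 100°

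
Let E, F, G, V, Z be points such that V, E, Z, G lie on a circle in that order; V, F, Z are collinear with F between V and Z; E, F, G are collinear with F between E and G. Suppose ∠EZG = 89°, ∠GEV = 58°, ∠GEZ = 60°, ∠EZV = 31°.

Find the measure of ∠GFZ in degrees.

1. ∠EGZ = 31°  [△EZG]
2. ∠GZV = 58°  [same arc VG]
3. ∠GFZ = 91°  [△ZFG]

∠GFZ = 91°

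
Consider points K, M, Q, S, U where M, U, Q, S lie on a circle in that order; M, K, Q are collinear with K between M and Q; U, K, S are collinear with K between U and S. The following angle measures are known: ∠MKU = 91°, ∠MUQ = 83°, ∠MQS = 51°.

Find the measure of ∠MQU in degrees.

1. ∠MUS = 51°  [same arc MS]
2. ∠QMU = 38°  [△MKU]
3. ∠MQU = 59°  [△MUQ]

∠MQU = 59°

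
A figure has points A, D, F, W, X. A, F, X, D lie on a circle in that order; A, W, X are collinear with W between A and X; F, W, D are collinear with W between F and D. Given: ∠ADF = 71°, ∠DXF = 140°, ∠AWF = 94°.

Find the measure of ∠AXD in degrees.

1. ∠DAF = 40°  [cyclic AFXD, opposite ∠A+∠X]
2. ∠AFD = 69°  [△AFD]
3. ∠AXD = 69°  [same arc AD]

∠AXD = 69°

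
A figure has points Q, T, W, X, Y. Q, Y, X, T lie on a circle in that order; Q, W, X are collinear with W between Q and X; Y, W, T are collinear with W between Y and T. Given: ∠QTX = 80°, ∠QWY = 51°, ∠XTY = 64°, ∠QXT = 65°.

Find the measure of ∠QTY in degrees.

∠QTY = 16°

1. ∠QYX = 100°  [cyclic QYXT, opposite ∠Y+∠T]
2. ∠XQY = 64°  [same arc YX]
3. ∠QXY = 16°  [△QYX]
4. ∠QTY = 16°  [same arc QY]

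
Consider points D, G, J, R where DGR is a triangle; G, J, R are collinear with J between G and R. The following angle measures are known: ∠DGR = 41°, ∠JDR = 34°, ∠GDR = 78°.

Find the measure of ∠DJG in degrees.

∠DJG = 95°

1. ∠DRG = 61°  [△DGR]
2. ∠DRJ = 61°  [J on ray RG]
3. ∠DJR = 85°  [△DJR]
4. ∠DJG = 95°  [linear pair at J on GR]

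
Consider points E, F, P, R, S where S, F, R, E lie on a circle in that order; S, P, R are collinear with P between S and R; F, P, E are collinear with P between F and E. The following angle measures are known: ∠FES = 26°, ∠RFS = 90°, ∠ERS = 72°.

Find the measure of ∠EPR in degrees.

∠EPR = 44°

1. ∠FRS = 26°  [same arc SF]
2. ∠FSR = 64°  [△SFR]
3. ∠FER = 64°  [same arc FR]
4. ∠EPR = 44°  [△RPE]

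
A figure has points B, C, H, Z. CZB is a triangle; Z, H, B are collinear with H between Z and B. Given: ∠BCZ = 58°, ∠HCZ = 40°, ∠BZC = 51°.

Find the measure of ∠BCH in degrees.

1. ∠CBZ = 71°  [△CZB]
2. ∠CZH = 51°  [H on ray ZB]
3. ∠CBH = 71°  [H on ray BZ]
4. ∠CHZ = 89°  [△CZH]
5. ∠BHC = 91°  [linear pair at H on ZB]
6. ∠BCH = 18°  [△CHB]

∠BCH = 18°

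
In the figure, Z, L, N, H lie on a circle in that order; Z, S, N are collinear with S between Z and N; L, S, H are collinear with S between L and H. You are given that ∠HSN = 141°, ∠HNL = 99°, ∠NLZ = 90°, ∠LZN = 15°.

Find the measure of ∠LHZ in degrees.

1. ∠LSZ = 141°  [vertical angles at S]
2. ∠HZL = 81°  [cyclic ZLNH, opposite ∠Z+∠N]
3. ∠HLZ = 24°  [△ZSL]
4. ∠LHZ = 75°  [△ZLH]

∠LHZ = 75°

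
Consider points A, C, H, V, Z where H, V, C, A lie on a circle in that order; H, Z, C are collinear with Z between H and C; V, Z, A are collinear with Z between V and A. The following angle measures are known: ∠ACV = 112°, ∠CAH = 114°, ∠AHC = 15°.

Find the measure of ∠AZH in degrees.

1. ∠AHV = 68°  [cyclic HVCA, opposite ∠H+∠C]
2. ∠ACH = 51°  [△HCA]
3. ∠AVH = 51°  [same arc HA]
4. ∠HAV = 61°  [△HVA]
5. ∠AZH = 104°  [△HZA]

∠AZH = 104°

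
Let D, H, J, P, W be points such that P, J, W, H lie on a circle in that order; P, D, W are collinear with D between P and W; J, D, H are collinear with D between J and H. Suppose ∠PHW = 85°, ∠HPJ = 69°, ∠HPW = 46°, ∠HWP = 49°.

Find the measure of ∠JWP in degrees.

1. ∠HJP = 49°  [same arc PH]
2. ∠JHP = 62°  [△PJH]
3. ∠JWP = 62°  [same arc PJ]

∠JWP = 62°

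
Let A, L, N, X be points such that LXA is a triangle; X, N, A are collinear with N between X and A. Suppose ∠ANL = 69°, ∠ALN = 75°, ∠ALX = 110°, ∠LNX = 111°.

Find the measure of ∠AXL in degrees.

1. ∠LAN = 36°  [△LNA]
2. ∠LAX = 36°  [N on ray AX]
3. ∠AXL = 34°  [△LXA]

∠AXL = 34°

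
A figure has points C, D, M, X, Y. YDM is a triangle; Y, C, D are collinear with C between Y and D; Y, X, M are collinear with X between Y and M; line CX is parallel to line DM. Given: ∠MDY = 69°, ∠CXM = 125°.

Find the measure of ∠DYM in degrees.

∠DYM = 56°

1. ∠XCY = 69°  [CX∥DM, corresponding at C]
2. ∠CXY = 55°  [linear pair at X on YM]
3. ∠CYX = 56°  [△YCX]
4. ∠DYM = 56°  [C on YD, X on YM]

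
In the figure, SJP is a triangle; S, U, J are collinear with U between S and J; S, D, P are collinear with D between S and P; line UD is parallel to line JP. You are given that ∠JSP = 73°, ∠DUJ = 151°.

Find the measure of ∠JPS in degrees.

∠JPS = 78°

1. ∠DSU = 73°  [U on SJ, D on SP]
2. ∠DUS = 29°  [linear pair at U on SJ]
3. ∠SDU = 78°  [△SUD]
4. ∠JPS = 78°  [UD∥JP, corresponding at D]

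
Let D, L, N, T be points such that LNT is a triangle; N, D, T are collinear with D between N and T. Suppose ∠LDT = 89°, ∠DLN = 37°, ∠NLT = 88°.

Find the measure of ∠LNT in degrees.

∠LNT = 52°

1. ∠LDN = 91°  [linear pair at D on NT]
2. ∠DNL = 52°  [△LND]
3. ∠LNT = 52°  [D on ray NT]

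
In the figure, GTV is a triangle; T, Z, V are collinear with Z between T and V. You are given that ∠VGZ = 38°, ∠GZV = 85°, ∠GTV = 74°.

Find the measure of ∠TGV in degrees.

∠TGV = 49°

1. ∠GVZ = 57°  [△GZV]
2. ∠GVT = 57°  [Z on ray VT]
3. ∠TGV = 49°  [△GTV]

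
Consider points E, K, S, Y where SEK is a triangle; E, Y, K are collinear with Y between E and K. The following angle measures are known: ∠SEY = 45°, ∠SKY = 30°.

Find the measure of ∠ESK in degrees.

∠ESK = 105°

1. ∠KES = 45°  [Y on ray EK]
2. ∠EKS = 30°  [Y on ray KE]
3. ∠ESK = 105°  [△SEK]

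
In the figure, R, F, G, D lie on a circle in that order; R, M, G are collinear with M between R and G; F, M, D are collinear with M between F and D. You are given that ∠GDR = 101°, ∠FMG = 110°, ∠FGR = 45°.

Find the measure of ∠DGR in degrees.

∠DGR = 54°

1. ∠GFR = 79°  [cyclic RFGD, opposite ∠F+∠D]
2. ∠DMR = 110°  [vertical angles at M]
3. ∠FRG = 56°  [△RFG]
4. ∠DMG = 70°  [linear pair at M on RG]
5. ∠FDG = 56°  [same arc FG]
6. ∠DGR = 54°  [△GMD]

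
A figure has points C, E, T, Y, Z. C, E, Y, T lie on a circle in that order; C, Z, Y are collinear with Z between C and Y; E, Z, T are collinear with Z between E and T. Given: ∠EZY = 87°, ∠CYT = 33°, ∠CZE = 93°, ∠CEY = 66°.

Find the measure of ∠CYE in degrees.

∠CYE = 60°

1. ∠CET = 33°  [same arc CT]
2. ∠ECY = 54°  [△CZE]
3. ∠CYE = 60°  [△CEY]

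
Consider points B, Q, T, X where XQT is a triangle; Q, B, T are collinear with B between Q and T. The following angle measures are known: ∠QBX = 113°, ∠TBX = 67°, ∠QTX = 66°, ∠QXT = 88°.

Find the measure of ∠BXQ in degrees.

∠BXQ = 41°

1. ∠TQX = 26°  [△XQT]
2. ∠BQX = 26°  [B on ray QT]
3. ∠BXQ = 41°  [△XQB]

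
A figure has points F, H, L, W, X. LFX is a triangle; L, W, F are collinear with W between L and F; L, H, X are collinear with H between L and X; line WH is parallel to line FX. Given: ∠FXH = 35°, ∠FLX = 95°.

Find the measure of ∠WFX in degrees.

1. ∠FXL = 35°  [H on ray XL]
2. ∠LFX = 50°  [△LFX]
3. ∠WFX = 50°  [W on ray FL]

∠WFX = 50°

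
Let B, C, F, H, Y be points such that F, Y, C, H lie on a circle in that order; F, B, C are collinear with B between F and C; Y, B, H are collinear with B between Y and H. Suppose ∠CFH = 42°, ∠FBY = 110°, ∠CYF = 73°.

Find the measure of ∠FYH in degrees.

∠FYH = 31°

1. ∠CHF = 107°  [cyclic FYCH, opposite ∠Y+∠H]
2. ∠FCH = 31°  [△FCH]
3. ∠FYH = 31°  [same arc FH]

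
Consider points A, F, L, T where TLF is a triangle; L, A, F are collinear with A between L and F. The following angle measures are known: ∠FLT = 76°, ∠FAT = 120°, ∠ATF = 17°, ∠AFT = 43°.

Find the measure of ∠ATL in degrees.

1. ∠ALT = 76°  [A on ray LF]
2. ∠LAT = 60°  [linear pair at A on LF]
3. ∠ATL = 44°  [△TLA]

∠ATL = 44°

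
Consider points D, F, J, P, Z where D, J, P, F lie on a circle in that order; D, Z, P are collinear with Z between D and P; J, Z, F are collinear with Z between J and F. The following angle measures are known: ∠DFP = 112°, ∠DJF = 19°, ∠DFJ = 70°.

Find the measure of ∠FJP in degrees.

∠FJP = 49°

1. ∠DPF = 19°  [same arc DF]
2. ∠FDP = 49°  [△DPF]
3. ∠FJP = 49°  [same arc PF]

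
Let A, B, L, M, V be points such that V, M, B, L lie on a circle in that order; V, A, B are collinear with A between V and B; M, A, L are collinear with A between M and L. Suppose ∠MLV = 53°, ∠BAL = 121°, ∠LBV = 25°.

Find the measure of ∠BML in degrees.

1. ∠MBV = 53°  [same arc VM]
2. ∠MAV = 121°  [vertical angles at A]
3. ∠BAM = 59°  [linear pair at A on VB]
4. ∠BML = 68°  [△MAB]

∠BML = 68°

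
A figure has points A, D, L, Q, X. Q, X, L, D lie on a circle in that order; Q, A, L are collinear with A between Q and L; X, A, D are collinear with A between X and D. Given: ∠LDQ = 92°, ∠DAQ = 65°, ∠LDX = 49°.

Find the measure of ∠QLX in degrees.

1. ∠LXQ = 88°  [cyclic QXLD, opposite ∠X+∠D]
2. ∠LQX = 49°  [same arc XL]
3. ∠QLX = 43°  [△QXL]

∠QLX = 43°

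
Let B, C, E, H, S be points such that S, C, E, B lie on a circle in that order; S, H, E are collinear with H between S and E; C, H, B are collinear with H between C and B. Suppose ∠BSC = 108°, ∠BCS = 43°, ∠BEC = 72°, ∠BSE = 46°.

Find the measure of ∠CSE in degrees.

1. ∠CBS = 29°  [△SCB]
2. ∠BES = 43°  [same arc SB]
3. ∠EBS = 91°  [△SEB]
4. ∠CES = 29°  [same arc SC]
5. ∠ECS = 89°  [cyclic SCEB, opposite ∠C+∠B]
6. ∠CSE = 62°  [△SCE]

∠CSE = 62°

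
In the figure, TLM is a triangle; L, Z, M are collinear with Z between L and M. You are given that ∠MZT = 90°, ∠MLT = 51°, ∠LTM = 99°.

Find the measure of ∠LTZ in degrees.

1. ∠LZT = 90°  [linear pair at Z on LM]
2. ∠TLZ = 51°  [Z on ray LM]
3. ∠LTZ = 39°  [△TLZ]

∠LTZ = 39°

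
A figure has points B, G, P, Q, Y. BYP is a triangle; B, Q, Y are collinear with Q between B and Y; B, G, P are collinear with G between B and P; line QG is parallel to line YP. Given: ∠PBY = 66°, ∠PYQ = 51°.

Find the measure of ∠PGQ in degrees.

1. ∠BYP = 51°  [Q on ray YB]
2. ∠BPY = 63°  [△BYP]
3. ∠BGQ = 63°  [QG∥YP, corresponding at G]
4. ∠PGQ = 117°  [linear pair at G on BP]

∠PGQ = 117°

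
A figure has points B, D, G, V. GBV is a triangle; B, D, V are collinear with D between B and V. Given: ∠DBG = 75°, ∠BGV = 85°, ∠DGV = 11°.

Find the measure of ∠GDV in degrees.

∠GDV = 149°

1. ∠GBV = 75°  [D on ray BV]
2. ∠BVG = 20°  [△GBV]
3. ∠DVG = 20°  [D on ray VB]
4. ∠GDV = 149°  [△GDV]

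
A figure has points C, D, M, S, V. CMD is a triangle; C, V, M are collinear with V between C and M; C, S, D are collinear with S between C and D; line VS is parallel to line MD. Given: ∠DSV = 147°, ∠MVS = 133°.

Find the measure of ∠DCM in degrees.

∠DCM = 100°

1. ∠CSV = 33°  [linear pair at S on CD]
2. ∠CVS = 47°  [linear pair at V on CM]
3. ∠SCV = 100°  [△CVS]
4. ∠DCM = 100°  [V on CM, S on CD]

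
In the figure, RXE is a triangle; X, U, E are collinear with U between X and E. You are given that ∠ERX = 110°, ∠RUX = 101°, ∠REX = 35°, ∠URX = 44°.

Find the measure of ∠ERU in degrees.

1. ∠EUR = 79°  [linear pair at U on XE]
2. ∠REU = 35°  [U on ray EX]
3. ∠ERU = 66°  [△RUE]

∠ERU = 66°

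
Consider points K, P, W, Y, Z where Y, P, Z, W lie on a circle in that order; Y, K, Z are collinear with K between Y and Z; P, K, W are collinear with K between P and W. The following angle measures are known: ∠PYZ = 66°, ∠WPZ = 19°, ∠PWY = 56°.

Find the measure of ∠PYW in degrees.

∠PYW = 85°

1. ∠PWZ = 66°  [same arc PZ]
2. ∠PZW = 95°  [△PZW]
3. ∠PYW = 85°  [cyclic YPZW, opposite ∠Y+∠Z]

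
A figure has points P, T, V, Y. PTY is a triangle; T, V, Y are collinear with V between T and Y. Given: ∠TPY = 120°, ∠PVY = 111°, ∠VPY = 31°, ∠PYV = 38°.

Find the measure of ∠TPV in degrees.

1. ∠PVT = 69°  [linear pair at V on TY]
2. ∠PYT = 38°  [V on ray YT]
3. ∠PTY = 22°  [△PTY]
4. ∠PTV = 22°  [V on ray TY]
5. ∠TPV = 89°  [△PTV]

∠TPV = 89°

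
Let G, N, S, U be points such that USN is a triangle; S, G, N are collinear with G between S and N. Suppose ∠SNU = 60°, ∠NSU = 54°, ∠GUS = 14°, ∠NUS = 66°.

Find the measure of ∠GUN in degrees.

1. ∠GNU = 60°  [G on ray NS]
2. ∠GSU = 54°  [G on ray SN]
3. ∠SGU = 112°  [△USG]
4. ∠NGU = 68°  [linear pair at G on SN]
5. ∠GUN = 52°  [△UGN]

∠GUN = 52°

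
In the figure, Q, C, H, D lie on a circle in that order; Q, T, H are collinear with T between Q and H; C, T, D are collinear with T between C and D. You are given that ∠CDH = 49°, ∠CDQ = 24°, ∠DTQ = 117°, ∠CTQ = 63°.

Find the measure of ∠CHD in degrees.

1. ∠CHQ = 24°  [same arc QC]
2. ∠CTH = 117°  [vertical angles at T]
3. ∠DCH = 39°  [△CTH]
4. ∠CHD = 92°  [△CHD]

∠CHD = 92°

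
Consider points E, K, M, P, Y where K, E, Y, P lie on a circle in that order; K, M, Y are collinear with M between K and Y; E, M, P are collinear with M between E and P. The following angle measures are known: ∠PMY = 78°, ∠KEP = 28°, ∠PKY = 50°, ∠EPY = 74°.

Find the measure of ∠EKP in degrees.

1. ∠KMP = 102°  [linear pair at M on KY]
2. ∠EPK = 28°  [△KMP]
3. ∠EKP = 124°  [△KEP]

∠EKP = 124°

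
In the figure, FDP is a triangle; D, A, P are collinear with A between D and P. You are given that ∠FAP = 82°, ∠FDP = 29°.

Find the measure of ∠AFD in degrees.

1. ∠DAF = 98°  [linear pair at A on DP]
2. ∠ADF = 29°  [A on ray DP]
3. ∠AFD = 53°  [△FDA]

∠AFD = 53°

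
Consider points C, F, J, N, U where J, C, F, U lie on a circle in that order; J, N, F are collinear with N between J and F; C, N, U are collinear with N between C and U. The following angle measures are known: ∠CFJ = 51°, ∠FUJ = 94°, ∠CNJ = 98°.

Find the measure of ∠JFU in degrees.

∠JFU = 39°

1. ∠FCJ = 86°  [cyclic JCFU, opposite ∠C+∠U]
2. ∠FNU = 98°  [vertical angles at N]
3. ∠CJF = 43°  [△JCF]
4. ∠CUF = 43°  [same arc CF]
5. ∠JFU = 39°  [△FNU]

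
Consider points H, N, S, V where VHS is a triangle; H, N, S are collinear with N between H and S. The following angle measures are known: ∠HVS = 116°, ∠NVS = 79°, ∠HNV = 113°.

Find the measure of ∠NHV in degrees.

1. ∠SNV = 67°  [linear pair at N on HS]
2. ∠NSV = 34°  [△VNS]
3. ∠HSV = 34°  [N on ray SH]
4. ∠SHV = 30°  [△VHS]
5. ∠NHV = 30°  [N on ray HS]

∠NHV = 30°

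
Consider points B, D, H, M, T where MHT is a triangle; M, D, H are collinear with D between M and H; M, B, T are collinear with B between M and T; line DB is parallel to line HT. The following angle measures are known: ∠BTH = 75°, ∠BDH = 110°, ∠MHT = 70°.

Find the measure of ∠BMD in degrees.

∠BMD = 35°

1. ∠HTM = 75°  [B on ray TM]
2. ∠BDM = 70°  [linear pair at D on MH]
3. ∠DBM = 75°  [DB∥HT, corresponding at B]
4. ∠BMD = 35°  [△MDB]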